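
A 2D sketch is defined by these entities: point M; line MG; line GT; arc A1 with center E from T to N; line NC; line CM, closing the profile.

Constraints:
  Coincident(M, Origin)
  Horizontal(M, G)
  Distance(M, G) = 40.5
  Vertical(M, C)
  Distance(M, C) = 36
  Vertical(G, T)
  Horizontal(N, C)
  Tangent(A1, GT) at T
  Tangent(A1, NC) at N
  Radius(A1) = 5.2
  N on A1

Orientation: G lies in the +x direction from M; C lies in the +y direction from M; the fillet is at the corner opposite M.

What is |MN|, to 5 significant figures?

50.419

M is at the origin; M and G share the same y with |MG| = 40.5 and G on the +x side, so G = (40.500, 0.0000). MC is vertical with |MC| = 36.0 and C on the +y side, so C = (0.0000, 36.000). The virtual corner opposite M is at (40.500, 36.000). The tangent condition forces ET to be normal to GT and A1 meets NC tangentially, so EN is at right angles to NC, with radius 5.2, so the center E sits 5.2 in from both sides at E = (35.300, 30.800). That places the tangent points at T = (40.500, 30.800) on GT and N = (35.300, 36.000) on NC. Then |MN| = |N − M| = 50.419.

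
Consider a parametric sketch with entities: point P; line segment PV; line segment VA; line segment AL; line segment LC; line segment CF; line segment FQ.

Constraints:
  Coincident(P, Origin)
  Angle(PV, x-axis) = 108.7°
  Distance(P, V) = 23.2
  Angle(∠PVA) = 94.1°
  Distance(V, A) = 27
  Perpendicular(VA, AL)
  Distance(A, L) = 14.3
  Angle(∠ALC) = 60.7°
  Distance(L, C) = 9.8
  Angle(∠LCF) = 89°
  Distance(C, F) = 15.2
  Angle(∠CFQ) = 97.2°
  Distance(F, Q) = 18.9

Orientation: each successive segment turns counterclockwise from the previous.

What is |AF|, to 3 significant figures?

3.72

P is at the origin; PV runs at 108.7° with length 23.2, so V = (-7.44, 22.0). ∠PVA = 94.1° gives VA at -165° from the x-axis; with |VA| = 27.0, A = (-33.6, 15.2). VA is perpendicular to AL, so AL runs at -75.4°; with |AL| = 14.3, L = (-30.0, 1.33). ∠ALC = 60.7° gives LC at 43.9° from the x-axis; with |LC| = 9.8, C = (-22.9, 8.13). ∠LCF = 89.0° gives CF at 135° from the x-axis; with |CF| = 15.2, F = (-33.6, 18.9). Then |AF| = |F − A| = 3.72.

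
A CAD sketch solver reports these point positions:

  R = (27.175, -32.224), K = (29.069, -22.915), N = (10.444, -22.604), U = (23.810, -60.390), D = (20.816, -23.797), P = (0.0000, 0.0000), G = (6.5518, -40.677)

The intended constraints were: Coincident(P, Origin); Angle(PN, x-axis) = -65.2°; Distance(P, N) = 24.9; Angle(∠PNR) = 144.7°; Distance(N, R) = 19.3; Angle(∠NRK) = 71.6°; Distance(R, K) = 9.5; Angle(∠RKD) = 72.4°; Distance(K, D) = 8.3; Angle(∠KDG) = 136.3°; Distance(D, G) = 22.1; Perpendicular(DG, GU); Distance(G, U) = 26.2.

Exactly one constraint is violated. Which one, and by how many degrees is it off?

Perpendicular(DG, GU) — off by 8.60°.

P = (0.00, 0.00) ✓; PN at -65.20° ✓; |PN| = 24.90 ✓; ∠PNR = 144.7° ✓; |NR| = 19.30 ✓; ∠NRK = 71.60° ✓; |RK| = 9.500 ✓; ∠RKD = 72.40° ✓; |KD| = 8.300 ✓; ∠KDG = 136.3° ✓; |DG| = 22.10 ✓; ∠(DG, GU) = 81.40° ✗; |GU| = 26.20 ✓.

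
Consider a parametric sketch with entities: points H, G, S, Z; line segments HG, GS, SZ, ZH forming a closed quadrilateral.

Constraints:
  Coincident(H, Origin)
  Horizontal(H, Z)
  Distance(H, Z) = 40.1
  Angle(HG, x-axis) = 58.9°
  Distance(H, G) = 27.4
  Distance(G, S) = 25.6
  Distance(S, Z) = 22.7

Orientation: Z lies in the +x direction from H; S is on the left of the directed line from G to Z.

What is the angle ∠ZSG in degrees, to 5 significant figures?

92.616°

Checks: |GS| = 25.60 ✓; |SZ| = 22.70 ✓.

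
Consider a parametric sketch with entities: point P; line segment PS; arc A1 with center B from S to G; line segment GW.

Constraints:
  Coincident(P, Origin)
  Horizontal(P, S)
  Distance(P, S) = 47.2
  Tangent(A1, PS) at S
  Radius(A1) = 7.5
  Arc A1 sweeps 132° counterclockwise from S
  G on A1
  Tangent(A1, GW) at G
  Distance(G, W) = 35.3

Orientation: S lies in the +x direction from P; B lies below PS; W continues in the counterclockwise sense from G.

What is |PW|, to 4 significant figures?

75.89

P is at the origin; P and S share the same y with |PS| = 47.2 and S on the +x side, so S = (47.20, 0.000). Since A1 is tangent to PS there, BS ⟂ PS, so B = S + (0, -7.5) = (47.20, -7.500). On A1, S sits at bearing 90° from B; a 132° counterclockwise sweep puts G at bearing 222°, so G = B + 7.5·(cos 222°, sin 222°) = (41.63, -12.52). The tangent condition forces BG to be normal to GW, so GW runs along (−sin 222°, cos 222°); with |GW| = 35.3, W = (65.25, -38.75). Then |PW| = |W − P| = 75.89.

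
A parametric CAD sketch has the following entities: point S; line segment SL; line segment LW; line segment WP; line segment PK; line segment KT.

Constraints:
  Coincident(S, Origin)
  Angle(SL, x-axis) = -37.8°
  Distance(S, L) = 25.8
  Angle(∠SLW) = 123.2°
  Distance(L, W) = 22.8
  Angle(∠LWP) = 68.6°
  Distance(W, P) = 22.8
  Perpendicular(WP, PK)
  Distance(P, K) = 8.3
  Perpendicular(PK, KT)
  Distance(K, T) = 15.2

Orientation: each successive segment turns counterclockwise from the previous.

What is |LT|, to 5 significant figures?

12.948

S is at the origin; SL runs at -37.8° with length 25.8, so L = (20.386, -15.813). ∠SLW = 123.2° gives LW at 19.000° from the x-axis; with |LW| = 22.8, W = (41.944, -8.3900). ∠LWP = 68.6° gives WP at 130.40° from the x-axis; with |WP| = 22.8, P = (27.167, 8.9730). WP ⟂ PK, so PK runs at -139.60°; with |PK| = 8.3, K = (20.846, 3.5936). The perpendicularity gives KT at right angles to PK, so KT runs at -49.600°; with |KT| = 15.2, T = (30.697, -7.9818). Then |LT| = |T − L| = 12.948.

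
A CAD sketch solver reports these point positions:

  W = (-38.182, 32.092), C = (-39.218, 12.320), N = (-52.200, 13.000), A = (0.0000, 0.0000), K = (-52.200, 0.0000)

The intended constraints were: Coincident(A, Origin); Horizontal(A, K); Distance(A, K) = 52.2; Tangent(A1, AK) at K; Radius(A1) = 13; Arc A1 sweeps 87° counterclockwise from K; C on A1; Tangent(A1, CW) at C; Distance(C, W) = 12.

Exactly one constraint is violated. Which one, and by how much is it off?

Distance(C, W) = 12 — off by 7.80.

A = (0.00, 0.00) ✓; A.y = 0.00, K.y = 0.00 ✓; |AK| = 52.20 ✓; ∠(NK, KA) = 90.00° ✓; |NK| = 13.00 ✓; bearing(N→C) − bearing(N→K) = 87.00° ✓; |NC| = 13.00 ✓; ∠(NC, CW) = 90.00° ✓; |CW| = 19.80 ✗.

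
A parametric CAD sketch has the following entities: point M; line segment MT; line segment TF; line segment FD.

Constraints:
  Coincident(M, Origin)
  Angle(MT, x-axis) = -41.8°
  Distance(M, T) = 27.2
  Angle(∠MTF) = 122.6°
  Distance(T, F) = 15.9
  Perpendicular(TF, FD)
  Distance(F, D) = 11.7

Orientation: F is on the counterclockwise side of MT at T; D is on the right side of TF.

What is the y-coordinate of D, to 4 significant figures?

-25.12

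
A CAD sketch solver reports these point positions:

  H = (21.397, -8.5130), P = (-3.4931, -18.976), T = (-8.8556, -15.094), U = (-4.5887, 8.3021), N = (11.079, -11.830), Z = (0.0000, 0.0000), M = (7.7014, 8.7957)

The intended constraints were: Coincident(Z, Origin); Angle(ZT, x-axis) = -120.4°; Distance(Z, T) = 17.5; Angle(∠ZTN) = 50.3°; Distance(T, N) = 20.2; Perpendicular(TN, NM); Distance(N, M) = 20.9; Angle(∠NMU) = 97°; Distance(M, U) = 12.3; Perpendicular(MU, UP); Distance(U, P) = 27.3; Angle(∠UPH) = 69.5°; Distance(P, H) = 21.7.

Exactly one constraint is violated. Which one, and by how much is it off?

Distance(P, H) = 21.7 — off by 5.30.

Z = (0.00, 0.00) ✓; ZT at -120.4° ✓; |ZT| = 17.50 ✓; ∠ZTN = 50.30° ✓; |TN| = 20.20 ✓; ∠(TN, NM) = 90.00° ✓; |NM| = 20.90 ✓; ∠NMU = 97.00° ✓; |MU| = 12.30 ✓; ∠(MU, UP) = 90.00° ✓; |UP| = 27.30 ✓; ∠UPH = 69.50° ✓; |PH| = 27.00 ✗.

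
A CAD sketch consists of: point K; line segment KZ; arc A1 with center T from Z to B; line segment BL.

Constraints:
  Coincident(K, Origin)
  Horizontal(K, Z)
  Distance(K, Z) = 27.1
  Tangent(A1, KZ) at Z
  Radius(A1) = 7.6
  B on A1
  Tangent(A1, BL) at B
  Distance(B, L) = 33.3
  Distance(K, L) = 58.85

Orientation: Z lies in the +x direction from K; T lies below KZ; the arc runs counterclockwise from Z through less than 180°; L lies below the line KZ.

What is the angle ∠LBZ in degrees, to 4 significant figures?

110.7°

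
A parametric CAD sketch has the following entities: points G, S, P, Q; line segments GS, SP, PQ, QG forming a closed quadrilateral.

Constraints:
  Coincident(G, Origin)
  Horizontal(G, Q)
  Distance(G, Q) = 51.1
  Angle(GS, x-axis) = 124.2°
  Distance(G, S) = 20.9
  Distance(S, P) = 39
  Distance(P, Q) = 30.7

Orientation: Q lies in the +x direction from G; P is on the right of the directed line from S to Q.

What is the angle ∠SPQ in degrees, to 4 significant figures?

138.2°

Checks: |SP| = 39.00 ✓; |PQ| = 30.70 ✓.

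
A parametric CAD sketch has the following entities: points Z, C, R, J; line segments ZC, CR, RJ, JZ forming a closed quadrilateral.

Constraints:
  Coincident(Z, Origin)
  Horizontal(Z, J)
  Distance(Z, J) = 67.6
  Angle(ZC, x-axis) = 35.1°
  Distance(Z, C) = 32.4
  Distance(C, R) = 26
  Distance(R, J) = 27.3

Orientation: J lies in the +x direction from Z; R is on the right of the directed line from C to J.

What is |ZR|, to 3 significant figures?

40.6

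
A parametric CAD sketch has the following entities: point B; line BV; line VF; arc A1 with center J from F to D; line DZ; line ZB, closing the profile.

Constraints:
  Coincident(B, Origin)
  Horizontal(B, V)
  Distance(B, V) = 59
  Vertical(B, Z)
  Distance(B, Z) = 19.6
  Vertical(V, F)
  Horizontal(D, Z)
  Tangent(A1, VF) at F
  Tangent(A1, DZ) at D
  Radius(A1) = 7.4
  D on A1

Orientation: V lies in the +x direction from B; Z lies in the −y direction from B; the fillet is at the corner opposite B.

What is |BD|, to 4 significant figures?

55.20

B is at the origin; BV is horizontal with |BV| = 59.0 and V on the +x side, so V = (59.00, 0.000). BZ is vertical with |BZ| = 19.6 and Z on the −y side, so Z = (0.000, -19.60). The virtual corner opposite B is at (59.00, -19.60). A1 meets VF tangentially, so JF is at right angles to VF and since A1 is tangent to DZ there, JD ⟂ DZ, with radius 7.4, so the center J sits 7.4 in from both sides at J = (51.60, -12.20). That places the tangent points at F = (59.00, -12.20) on VF and D = (51.60, -19.60) on DZ. Then |BD| = |D − B| = 55.20.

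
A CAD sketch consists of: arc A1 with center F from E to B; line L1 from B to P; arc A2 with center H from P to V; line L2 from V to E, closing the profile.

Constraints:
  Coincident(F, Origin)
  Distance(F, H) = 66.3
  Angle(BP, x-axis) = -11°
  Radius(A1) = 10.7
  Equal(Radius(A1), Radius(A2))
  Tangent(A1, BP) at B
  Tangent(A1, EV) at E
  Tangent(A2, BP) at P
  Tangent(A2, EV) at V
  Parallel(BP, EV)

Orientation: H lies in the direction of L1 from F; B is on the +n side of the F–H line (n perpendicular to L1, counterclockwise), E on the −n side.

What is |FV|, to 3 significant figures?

67.2

Tangency of A1 to both parallel lines with radius 10.7 puts B and E at F ± 10.7·n: B = (2.04, 10.5), E = (-2.04, -10.5). Equal radii place P and V the same way about H: P = H + 10.7·n = (67.1, -2.15), V = H − 10.7·n = (63.0, -23.2). Then |FV| = |V − F| = 67.2.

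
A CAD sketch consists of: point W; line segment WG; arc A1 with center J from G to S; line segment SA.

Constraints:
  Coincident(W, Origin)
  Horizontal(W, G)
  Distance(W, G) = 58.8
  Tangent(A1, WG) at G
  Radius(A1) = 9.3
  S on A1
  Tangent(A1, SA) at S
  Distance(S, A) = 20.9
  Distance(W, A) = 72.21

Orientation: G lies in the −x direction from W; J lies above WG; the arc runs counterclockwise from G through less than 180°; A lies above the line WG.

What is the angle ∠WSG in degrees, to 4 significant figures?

98.58°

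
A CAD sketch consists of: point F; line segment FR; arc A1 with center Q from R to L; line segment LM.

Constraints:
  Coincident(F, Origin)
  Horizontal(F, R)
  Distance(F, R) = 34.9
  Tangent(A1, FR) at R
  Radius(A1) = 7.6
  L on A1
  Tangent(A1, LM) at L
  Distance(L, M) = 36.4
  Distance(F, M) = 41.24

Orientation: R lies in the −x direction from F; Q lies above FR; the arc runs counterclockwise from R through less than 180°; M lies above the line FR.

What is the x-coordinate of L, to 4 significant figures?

-27.83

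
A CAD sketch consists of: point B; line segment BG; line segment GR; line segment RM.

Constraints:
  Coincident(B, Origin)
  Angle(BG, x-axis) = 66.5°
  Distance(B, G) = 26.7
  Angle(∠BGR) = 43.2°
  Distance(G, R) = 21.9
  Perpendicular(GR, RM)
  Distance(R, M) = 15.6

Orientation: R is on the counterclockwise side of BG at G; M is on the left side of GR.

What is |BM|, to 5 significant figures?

3.6201

B is at the origin; BG runs at 66.5° with length 26.7, so G = 26.7·(cos 66.5°, sin 66.5°) = (10.647, 24.486). ∠BGR = 43.2°, so GR runs at 66.5° + (180° − 43.2°) = 203.30° from the x-axis; with |GR| = 21.9, R = G + 21.9·(cos 203.30°, sin 203.30°) = (-9.4674, 15.823). GR is perpendicular to RM; with |RM| = 15.6 on the left of GR, M = R + 15.6·(0.39555, -0.91845) = (-3.2969, 1.4953). Then |BM| = |M − B| = 3.6201.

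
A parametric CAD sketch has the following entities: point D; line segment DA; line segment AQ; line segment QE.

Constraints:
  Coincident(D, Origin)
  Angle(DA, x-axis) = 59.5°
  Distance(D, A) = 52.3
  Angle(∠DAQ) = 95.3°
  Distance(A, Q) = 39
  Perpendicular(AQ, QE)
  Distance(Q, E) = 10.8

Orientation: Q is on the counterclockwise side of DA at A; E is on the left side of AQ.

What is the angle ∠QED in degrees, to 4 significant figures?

133.3°

D is at the origin; DA runs at 59.5° with length 52.3, so A = 52.3·(cos 59.5°, sin 59.5°) = (26.54, 45.06). ∠DAQ = 95.3°, so AQ runs at 59.5° + (180° − 95.3°) = 144.2° from the x-axis; with |AQ| = 39.0, Q = A + 39.0·(cos 144.2°, sin 144.2°) = (-5.087, 67.88). AQ is perpendicular to QE; with |QE| = 10.8 on the left of AQ, E = Q + 10.8·(-0.5850, -0.8111) = (-11.40, 59.12). Then cos ∠QED = EQ·ED / (|EQ||ED|), giving 133.3°.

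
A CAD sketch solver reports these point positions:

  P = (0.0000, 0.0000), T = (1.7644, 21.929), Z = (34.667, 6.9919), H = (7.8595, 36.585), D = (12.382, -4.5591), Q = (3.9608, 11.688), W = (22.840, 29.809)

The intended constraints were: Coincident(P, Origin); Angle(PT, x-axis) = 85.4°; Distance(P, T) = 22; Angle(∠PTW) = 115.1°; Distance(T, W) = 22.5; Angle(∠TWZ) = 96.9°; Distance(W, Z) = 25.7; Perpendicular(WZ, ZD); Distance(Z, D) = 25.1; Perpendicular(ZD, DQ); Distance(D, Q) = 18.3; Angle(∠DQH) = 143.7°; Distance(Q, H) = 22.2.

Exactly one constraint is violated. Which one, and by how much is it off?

Distance(Q, H) = 22.2 — off by 3.00.

P = (0.00, 0.00) ✓; PT at 85.40° ✓; |PT| = 22.00 ✓; ∠PTW = 115.1° ✓; |TW| = 22.50 ✓; ∠TWZ = 96.90° ✓; |WZ| = 25.70 ✓; ∠(WZ, ZD) = 90.00° ✓; |ZD| = 25.10 ✓; ∠(ZD, DQ) = 90.00° ✓; |DQ| = 18.30 ✓; ∠DQH = 143.7° ✓; |QH| = 25.20 ✗.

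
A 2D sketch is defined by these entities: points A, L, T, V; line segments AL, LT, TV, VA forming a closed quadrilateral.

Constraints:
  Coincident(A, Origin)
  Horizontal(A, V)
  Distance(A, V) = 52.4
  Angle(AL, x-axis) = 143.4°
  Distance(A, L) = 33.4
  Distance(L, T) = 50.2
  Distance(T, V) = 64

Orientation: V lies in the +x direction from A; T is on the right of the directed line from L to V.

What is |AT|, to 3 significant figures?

26.6

A is at the origin; AV is horizontal with |AV| = 52.4 and V in +x, so V = (52.4, 0). AL runs at 143.4° with |AL| = 33.4, so L = (-26.8, 19.9). T is determined by |LT| = 50.2 and |TV| = 64.0 together: it lies at the intersection of circle(L, 50.2) and circle(V, 64.0). With |LV| = 81.7, the foot of the radical line on LV is 31.2 from L and the perpendicular offset is √(50.2² − 31.2²) = 39.3. Taking the right-of-LV solution: T = (-6.15, -25.8).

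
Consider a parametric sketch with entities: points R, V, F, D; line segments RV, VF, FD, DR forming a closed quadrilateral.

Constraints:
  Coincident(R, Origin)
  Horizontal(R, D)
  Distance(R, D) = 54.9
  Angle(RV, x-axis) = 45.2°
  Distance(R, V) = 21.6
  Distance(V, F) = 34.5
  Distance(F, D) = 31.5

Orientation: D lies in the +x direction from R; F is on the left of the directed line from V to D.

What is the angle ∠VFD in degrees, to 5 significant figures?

80.116°

Checks: |VF| = 34.50 ✓; |FD| = 31.50 ✓.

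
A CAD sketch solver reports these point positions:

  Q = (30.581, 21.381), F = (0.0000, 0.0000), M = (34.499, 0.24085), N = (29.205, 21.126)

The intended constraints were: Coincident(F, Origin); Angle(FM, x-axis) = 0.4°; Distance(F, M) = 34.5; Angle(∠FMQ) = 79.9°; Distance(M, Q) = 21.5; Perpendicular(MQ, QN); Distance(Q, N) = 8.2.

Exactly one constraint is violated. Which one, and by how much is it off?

Distance(Q, N) = 8.2 — off by 6.80.

F = (0.00, 0.00) ✓; FM at 0.4000° ✓; |FM| = 34.50 ✓; ∠FMQ = 79.90° ✓; |MQ| = 21.50 ✓; ∠(MQ, QN) = 90.00° ✓; |QN| = 1.399 ✗.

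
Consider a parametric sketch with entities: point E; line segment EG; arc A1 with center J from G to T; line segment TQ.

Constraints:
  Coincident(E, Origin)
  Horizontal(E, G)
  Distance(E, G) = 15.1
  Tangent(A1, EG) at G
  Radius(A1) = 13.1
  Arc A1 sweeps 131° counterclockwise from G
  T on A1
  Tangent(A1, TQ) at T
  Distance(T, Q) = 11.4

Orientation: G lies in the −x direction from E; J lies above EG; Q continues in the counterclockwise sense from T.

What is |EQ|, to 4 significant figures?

32.85

E is at the origin; E and G share the same y with |EG| = 15.1 and G on the −x side, so G = (-15.10, 0.000). A1 meets EG tangentially, so JG is at right angles to EG, so J = G + (0, 13.1) = (-15.10, 13.10). On A1, G sits at bearing -90° from J; a 131° counterclockwise sweep puts T at bearing 41°, so T = J + 13.1·(cos 41°, sin 41°) = (-5.213, 21.69). Since A1 is tangent to TQ there, JT ⟂ TQ, so TQ runs along (−sin 41°, cos 41°); with |TQ| = 11.4, Q = (-12.69, 30.30). Then |EQ| = |Q − E| = 32.85.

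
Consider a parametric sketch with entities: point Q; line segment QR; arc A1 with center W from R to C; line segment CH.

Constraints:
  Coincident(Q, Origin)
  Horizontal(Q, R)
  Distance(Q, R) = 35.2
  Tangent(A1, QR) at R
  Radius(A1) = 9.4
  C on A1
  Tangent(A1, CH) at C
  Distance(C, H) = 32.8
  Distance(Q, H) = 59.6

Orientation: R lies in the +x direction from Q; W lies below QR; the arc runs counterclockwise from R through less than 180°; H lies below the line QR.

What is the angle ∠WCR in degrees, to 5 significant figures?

31.855°

Q is at the origin; Q and R share the same y with |QR| = 35.2 and R on the +x side, so R = (35.200, 0.0000). A1 meets QR tangentially, so WR is at right angles to QR, so W = R + (0, -9.4) = (35.200, -9.4000). Since WC ⟂ CH (tangency), |WH| = √(9.4² + 32.8²) = 34.120 regardless of where C sits on A1. So H lies on both circle(Q, 59.6) and circle(W, 34.120); the below-QR intersection is H = (41.300, -42.971). C is the foot of the tangent from H: C = (26.772, -13.563).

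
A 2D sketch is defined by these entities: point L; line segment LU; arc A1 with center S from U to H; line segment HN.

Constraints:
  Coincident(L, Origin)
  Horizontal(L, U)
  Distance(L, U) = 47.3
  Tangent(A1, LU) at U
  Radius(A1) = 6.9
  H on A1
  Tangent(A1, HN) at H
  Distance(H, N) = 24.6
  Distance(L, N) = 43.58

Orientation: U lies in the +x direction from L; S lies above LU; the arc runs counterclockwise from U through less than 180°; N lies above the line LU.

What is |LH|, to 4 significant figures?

53.21

Checks: L.y = 0.00, U.y = 0.00 ✓; |SH| = 6.900 ✓; ∠(SH, HN) = 90.00° ✓; |HN| = 24.60 ✓; |LN| = 43.58 ✓.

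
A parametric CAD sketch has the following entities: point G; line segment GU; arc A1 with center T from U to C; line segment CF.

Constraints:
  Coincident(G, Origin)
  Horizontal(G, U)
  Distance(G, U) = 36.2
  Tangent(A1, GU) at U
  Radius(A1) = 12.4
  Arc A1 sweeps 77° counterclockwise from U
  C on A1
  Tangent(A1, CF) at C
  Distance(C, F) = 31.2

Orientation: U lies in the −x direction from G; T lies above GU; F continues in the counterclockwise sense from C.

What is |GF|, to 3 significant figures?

43.5

G is at the origin; GU is horizontal with |GU| = 36.2 and U on the −x side, so U = (-36.2, 0.00). Tangency of A1 to GU means the radius TU is perpendicular to GU, so T = U + (0, 12.4) = (-36.2, 12.4). On A1, U sits at bearing -90° from T; a 77° counterclockwise sweep puts C at bearing -13°, so C = T + 12.4·(cos -13°, sin -13°) = (-24.1, 9.61). Since A1 is tangent to CF there, TC ⟂ CF, so CF runs along (−sin -13°, cos -13°); with |CF| = 31.2, F = (-17.1, 40.0). Then |GF| = |F − G| = 43.5.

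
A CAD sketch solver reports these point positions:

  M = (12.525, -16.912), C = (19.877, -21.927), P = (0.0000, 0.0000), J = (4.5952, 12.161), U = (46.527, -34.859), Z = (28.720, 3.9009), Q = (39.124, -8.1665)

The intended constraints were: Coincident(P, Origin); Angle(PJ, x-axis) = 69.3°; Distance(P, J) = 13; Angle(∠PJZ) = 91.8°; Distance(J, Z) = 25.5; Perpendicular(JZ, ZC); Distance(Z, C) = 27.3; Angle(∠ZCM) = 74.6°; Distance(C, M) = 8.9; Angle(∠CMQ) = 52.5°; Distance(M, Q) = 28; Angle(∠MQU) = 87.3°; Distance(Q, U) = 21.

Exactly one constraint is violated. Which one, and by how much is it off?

Distance(Q, U) = 21 — off by 6.70.

P = (0.00, 0.00) ✓; PJ at 69.30° ✓; |PJ| = 13.00 ✓; ∠PJZ = 91.80° ✓; |JZ| = 25.50 ✓; ∠(JZ, ZC) = 90.00° ✓; |ZC| = 27.30 ✓; ∠ZCM = 74.60° ✓; |CM| = 8.900 ✓; ∠CMQ = 52.50° ✓; |MQ| = 28.00 ✓; ∠MQU = 87.30° ✓; |QU| = 27.70 ✗.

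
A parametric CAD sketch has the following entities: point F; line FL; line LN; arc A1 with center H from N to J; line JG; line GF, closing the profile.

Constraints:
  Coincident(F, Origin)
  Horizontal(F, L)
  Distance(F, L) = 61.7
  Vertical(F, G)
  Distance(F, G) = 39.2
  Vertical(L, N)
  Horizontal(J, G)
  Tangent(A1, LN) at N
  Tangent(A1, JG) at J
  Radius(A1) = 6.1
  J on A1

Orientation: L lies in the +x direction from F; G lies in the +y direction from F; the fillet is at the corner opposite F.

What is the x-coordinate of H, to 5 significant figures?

55.600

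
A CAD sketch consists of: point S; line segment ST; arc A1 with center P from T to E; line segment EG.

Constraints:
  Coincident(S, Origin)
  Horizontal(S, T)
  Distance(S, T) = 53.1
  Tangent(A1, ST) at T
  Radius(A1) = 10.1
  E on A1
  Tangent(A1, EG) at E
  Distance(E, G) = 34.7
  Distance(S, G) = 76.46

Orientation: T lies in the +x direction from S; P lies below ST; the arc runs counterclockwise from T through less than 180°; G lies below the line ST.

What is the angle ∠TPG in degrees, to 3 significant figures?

166°

S is at the origin; S and T share the same y with |ST| = 53.1 and T on the +x side, so T = (53.1, 0.00). The tangent condition forces PT to be normal to ST, so P = T + (0, -10.1) = (53.1, -10.1). Since PE ⟂ EG (tangency), |PG| = √(10.1² + 34.7²) = 36.1 regardless of where E sits on A1. So G lies on both circle(S, 76.46) and circle(P, 36.1); the below-ST intersection is G = (61.7, -45.2). E is the foot of the tangent from G: E = (44.3, -15.1).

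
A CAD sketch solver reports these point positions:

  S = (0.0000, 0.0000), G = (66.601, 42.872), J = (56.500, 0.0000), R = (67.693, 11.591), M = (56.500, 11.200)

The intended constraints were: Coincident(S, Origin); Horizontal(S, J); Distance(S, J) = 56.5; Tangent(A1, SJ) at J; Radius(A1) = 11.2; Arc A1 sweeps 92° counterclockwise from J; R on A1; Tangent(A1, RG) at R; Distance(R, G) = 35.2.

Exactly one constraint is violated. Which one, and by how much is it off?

Distance(R, G) = 35.2 — off by 3.90.

S = (0.00, 0.00) ✓; S.y = 0.00, J.y = 0.00 ✓; |SJ| = 56.50 ✓; ∠(MJ, JS) = 90.00° ✓; |MJ| = 11.20 ✓; bearing(M→R) − bearing(M→J) = 92.00° ✓; |MR| = 11.20 ✓; ∠(MR, RG) = 90.00° ✓; |RG| = 31.30 ✗.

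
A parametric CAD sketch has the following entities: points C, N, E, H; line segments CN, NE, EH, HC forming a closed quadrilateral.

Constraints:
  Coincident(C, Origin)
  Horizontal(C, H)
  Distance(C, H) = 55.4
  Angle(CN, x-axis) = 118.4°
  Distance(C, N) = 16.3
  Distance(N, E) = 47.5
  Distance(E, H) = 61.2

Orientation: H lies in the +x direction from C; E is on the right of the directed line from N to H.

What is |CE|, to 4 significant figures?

32.05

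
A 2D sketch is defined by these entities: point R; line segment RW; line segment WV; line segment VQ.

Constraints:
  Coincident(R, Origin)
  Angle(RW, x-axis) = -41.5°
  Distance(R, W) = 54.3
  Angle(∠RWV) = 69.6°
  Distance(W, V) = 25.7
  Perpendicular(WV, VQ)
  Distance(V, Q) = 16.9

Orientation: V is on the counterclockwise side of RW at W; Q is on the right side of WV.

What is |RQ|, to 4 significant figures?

68.13

R is at the origin; RW runs at -41.5° with length 54.3, so W = 54.3·(cos -41.5°, sin -41.5°) = (40.67, -35.98). ∠RWV = 69.6°, so WV runs at -41.5° + (180° − 69.6°) = 68.90° from the x-axis; with |WV| = 25.7, V = W + 25.7·(cos 68.90°, sin 68.90°) = (49.92, -12.00). The perpendicularity gives VQ at right angles to WV; with |VQ| = 16.9 on the right of WV, Q = V + 16.9·(0.9330, -0.3600) = (65.69, -18.09). Then |RQ| = |Q − R| = 68.13.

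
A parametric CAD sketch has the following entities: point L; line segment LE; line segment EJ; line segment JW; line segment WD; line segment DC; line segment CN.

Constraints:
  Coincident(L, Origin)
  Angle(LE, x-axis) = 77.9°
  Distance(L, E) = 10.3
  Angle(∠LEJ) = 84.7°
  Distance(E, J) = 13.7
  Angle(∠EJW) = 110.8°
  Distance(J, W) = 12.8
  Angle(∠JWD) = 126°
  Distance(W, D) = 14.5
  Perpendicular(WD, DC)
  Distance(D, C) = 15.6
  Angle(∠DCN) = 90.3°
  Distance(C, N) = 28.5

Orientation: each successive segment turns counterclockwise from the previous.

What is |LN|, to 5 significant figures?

22.041

L is at the origin; LE runs at 77.9° with length 10.3, so E = (2.1591, 10.071). ∠LEJ = 84.7° gives EJ at 173.20° from the x-axis; with |EJ| = 13.7, J = (-11.445, 11.693). ∠EJW = 110.8° gives JW at -117.60° from the x-axis; with |JW| = 12.8, W = (-17.375, 0.34990). ∠JWD = 126.0° gives WD at -63.600° from the x-axis; with |WD| = 14.5, D = (-10.928, -12.638). The perpendicularity gives DC at right angles to WD, so DC runs at 26.400°; with |DC| = 15.6, C = (3.0456, -5.7016). ∠DCN = 90.3° gives CN at 116.10° from the x-axis; with |CN| = 28.5, N = (-9.4927, 19.892). Then |LN| = |N − L| = 22.041.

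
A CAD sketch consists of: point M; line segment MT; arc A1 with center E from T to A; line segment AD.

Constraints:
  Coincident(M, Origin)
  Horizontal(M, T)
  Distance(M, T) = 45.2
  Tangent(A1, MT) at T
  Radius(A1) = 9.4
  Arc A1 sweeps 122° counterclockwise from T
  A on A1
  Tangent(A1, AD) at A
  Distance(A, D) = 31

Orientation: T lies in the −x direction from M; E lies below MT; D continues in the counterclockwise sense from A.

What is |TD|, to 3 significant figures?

41.5

M is at the origin; M and T share the same y with |MT| = 45.2 and T on the −x side, so T = (-45.2, 0.00). Since A1 is tangent to MT there, ET ⟂ MT, so E = T + (0, -9.4) = (-45.2, -9.40). On A1, T sits at bearing 90° from E; a 122° counterclockwise sweep puts A at bearing 212°, so A = E + 9.4·(cos 212°, sin 212°) = (-53.2, -14.4). Since A1 is tangent to AD there, EA ⟂ AD, so AD runs along (−sin 212°, cos 212°); with |AD| = 31.0, D = (-36.7, -40.7). Then |TD| = |D − T| = 41.5.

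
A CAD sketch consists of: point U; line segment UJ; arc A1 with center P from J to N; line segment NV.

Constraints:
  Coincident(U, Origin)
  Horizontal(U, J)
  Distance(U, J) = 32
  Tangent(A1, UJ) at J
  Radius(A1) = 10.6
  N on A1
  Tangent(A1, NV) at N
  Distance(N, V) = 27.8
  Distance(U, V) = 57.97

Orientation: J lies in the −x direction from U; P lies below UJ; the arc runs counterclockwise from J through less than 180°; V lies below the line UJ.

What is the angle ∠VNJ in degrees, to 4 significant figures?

136.3°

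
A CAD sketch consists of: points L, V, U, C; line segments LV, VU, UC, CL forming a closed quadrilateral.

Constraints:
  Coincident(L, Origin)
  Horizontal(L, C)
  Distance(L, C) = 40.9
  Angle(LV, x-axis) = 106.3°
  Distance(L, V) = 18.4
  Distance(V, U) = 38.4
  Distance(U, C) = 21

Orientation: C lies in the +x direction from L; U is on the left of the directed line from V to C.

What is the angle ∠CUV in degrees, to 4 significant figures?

108.7°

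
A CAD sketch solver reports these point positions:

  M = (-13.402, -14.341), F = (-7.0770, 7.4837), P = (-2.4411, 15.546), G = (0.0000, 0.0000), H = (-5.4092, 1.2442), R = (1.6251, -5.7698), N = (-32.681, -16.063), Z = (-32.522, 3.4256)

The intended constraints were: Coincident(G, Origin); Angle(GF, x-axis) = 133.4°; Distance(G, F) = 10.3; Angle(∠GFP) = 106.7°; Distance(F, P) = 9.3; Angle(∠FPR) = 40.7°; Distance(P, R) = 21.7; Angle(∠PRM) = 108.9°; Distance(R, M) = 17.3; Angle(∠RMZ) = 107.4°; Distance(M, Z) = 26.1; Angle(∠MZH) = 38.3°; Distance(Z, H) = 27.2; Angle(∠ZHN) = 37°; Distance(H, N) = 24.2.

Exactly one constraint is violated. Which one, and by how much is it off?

Distance(H, N) = 24.2 — off by 8.10.

G = (0.00, 0.00) ✓; GF at 133.4° ✓; |GF| = 10.30 ✓; ∠GFP = 106.7° ✓; |FP| = 9.300 ✓; ∠FPR = 40.70° ✓; |PR| = 21.70 ✓; ∠PRM = 108.9° ✓; |RM| = 17.30 ✓; ∠RMZ = 107.4° ✓; |MZ| = 26.10 ✓; ∠MZH = 38.30° ✓; |ZH| = 27.20 ✓; ∠ZHN = 37.00° ✓; |HN| = 32.30 ✗.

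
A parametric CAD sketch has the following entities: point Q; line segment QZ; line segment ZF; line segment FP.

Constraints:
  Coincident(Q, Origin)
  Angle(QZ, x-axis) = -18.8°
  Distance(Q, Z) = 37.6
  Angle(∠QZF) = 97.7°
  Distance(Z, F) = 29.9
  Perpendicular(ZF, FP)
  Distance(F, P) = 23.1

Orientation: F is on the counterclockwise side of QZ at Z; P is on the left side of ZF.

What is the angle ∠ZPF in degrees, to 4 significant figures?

52.31°

Q is at the origin; QZ runs at -18.8° with length 37.6, so Z = 37.6·(cos -18.8°, sin -18.8°) = (35.59, -12.12). ∠QZF = 97.7°, so ZF runs at -18.8° + (180° − 97.7°) = 63.50° from the x-axis; with |ZF| = 29.9, F = Z + 29.9·(cos 63.50°, sin 63.50°) = (48.94, 14.64). The perpendicularity gives FP at right angles to ZF; with |FP| = 23.1 on the left of ZF, P = F + 23.1·(-0.8949, 0.4462) = (28.26, 24.95). Then cos ∠ZPF = PZ·PF / (|PZ||PF|), giving 52.31°.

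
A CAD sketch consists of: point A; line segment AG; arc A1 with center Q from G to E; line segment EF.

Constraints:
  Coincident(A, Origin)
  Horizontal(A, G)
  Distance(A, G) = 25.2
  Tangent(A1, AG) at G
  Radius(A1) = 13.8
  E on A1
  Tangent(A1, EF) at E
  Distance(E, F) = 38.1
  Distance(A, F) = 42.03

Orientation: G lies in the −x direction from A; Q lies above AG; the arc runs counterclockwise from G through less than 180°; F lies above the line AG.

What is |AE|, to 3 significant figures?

15.0

A is at the origin; AG is horizontal with |AG| = 25.2 and G on the −x side, so G = (-25.2, 0.00). Tangency of A1 to AG means the radius QG is perpendicular to AG, so Q = G + (0, 13.8) = (-25.2, 13.8). Since QE ⟂ EF (tangency), |QF| = √(13.8² + 38.1²) = 40.5 regardless of where E sits on A1. So F lies on both circle(A, 42.03) and circle(Q, 40.5); the above-AG intersection is F = (4.06, 41.8). E is the foot of the tangent from F: E = (-12.8, 7.68).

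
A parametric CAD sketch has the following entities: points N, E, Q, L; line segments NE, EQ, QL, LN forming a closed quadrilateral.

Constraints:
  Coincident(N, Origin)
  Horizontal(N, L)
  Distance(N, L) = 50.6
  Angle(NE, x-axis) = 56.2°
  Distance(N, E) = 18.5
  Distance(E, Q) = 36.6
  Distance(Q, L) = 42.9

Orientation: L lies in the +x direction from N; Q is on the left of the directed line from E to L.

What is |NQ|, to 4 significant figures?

54.80

N is at the origin; N and L share the same y with |NL| = 50.6 and L in +x, so L = (50.6, 0). NE runs at 56.2° with |NE| = 18.5, so E = (10.29, 15.37). Q is determined by |EQ| = 36.6 and |QL| = 42.9 together: it lies at the intersection of circle(E, 36.6) and circle(L, 42.9). With |EL| = 43.14, the foot of the radical line on EL is 15.77 from E and the perpendicular offset is √(36.6² − 15.77²) = 33.03. Taking the left-of-EL solution: Q = (36.79, 40.62).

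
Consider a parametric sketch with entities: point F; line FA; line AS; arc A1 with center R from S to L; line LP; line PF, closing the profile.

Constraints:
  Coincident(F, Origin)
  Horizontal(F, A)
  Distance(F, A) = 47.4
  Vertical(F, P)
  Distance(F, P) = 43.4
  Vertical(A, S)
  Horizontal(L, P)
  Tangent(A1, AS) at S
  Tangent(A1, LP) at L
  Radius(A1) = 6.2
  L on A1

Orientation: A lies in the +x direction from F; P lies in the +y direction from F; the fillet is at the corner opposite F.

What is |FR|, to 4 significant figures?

55.51

F is at the origin; F and A share the same y with |FA| = 47.4 and A on the +x side, so A = (47.40, 0.000). F and P share the same x with |FP| = 43.4 and P on the +y side, so P = (0.000, 43.40). The virtual corner opposite F is at (47.40, 43.40). The tangent condition forces RS to be normal to AS and the tangent condition forces RL to be normal to LP, with radius 6.2, so the center R sits 6.2 in from both sides at R = (41.20, 37.20). Then |FR| = |R − F| = 55.51.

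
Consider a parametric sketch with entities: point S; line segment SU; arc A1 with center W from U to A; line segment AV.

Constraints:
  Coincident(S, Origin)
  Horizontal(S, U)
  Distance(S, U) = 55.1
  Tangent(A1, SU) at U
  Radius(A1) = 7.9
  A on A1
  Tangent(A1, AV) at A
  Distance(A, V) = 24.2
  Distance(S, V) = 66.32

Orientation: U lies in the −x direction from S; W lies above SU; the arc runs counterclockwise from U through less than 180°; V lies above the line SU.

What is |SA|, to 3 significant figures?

49.1

S is at the origin; SU is horizontal with |SU| = 55.1 and U on the −x side, so U = (-55.1, 0.00). Since A1 is tangent to SU there, WU ⟂ SU, so W = U + (0, 7.9) = (-55.1, 7.90). Since WA ⟂ AV (tangency), |WV| = √(7.9² + 24.2²) = 25.5 regardless of where A sits on A1. So V lies on both circle(S, 66.32) and circle(W, 25.5); the above-SU intersection is V = (-57.4, 33.3). A is the foot of the tangent from V: A = (-47.8, 11.0).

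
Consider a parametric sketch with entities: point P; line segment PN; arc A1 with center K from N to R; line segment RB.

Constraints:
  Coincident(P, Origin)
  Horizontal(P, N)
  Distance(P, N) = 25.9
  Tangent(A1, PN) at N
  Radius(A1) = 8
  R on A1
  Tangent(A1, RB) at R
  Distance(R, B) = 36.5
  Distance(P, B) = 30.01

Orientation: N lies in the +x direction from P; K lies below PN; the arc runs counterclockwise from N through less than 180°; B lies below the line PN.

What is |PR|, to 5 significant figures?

20.146

Checks: |KN| = 8.000 ✓; |KR| = 8.000 ✓; ∠(KR, RB) = 90.00° ✓; |RB| = 36.50 ✓; |PB| = 30.01 ✓.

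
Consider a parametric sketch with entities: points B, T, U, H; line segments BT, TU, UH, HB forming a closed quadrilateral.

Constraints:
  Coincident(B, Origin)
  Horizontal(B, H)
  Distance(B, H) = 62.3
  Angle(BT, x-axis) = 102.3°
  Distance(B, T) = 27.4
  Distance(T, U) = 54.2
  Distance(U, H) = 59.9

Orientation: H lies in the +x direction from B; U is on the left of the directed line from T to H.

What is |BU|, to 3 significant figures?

68.5

B is at the origin; BH is horizontal with |BH| = 62.3 and H in +x, so H = (62.3, 0). BT runs at 102.3° with |BT| = 27.4, so T = (-5.84, 26.8). U is determined by |TU| = 54.2 and |UH| = 59.9 together: it lies at the intersection of circle(T, 54.2) and circle(H, 59.9). With |TH| = 73.2, the foot of the radical line on TH is 32.2 from T and the perpendicular offset is √(54.2² − 32.2²) = 43.6. Taking the left-of-TH solution: U = (40.1, 55.6).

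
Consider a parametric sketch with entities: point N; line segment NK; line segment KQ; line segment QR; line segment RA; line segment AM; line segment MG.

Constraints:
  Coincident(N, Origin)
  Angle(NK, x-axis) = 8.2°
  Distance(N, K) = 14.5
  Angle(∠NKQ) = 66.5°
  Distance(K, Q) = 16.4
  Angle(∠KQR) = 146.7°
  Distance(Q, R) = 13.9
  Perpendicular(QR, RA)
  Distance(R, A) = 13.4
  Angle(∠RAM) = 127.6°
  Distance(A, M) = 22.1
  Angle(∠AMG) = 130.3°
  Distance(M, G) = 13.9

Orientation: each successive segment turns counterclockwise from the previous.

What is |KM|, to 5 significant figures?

20.534

N is at the origin; NK runs at 8.2° with length 14.5, so K = (14.352, 2.0681). ∠NKQ = 66.5° gives KQ at 121.70° from the x-axis; with |KQ| = 16.4, Q = (5.7340, 16.021). ∠KQR = 146.7° gives QR at 155.00° from the x-axis; with |QR| = 13.9, R = (-6.8637, 21.896). QR is perpendicular to RA, so RA runs at -115.00°; with |RA| = 13.4, A = (-12.527, 9.7513). ∠RAM = 127.6° gives AM at -62.600° from the x-axis; with |AM| = 22.1, M = (-2.3563, -9.8694). Then |KM| = |M − K| = 20.534.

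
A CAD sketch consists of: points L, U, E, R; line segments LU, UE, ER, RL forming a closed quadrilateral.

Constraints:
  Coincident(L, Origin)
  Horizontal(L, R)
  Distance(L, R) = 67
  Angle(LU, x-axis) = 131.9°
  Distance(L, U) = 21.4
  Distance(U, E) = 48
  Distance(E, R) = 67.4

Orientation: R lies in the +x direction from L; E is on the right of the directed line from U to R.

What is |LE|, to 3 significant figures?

28.3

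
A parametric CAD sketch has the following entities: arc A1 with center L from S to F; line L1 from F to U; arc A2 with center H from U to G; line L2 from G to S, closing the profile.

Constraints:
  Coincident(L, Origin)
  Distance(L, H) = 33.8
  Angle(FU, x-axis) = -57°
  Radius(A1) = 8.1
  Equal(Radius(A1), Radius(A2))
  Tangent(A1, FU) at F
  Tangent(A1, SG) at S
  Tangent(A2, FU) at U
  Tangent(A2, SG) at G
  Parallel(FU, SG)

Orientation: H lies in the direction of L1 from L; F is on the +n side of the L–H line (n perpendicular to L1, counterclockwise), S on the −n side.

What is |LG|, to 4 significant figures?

34.76

The slot axis is L1's direction at -57.0°, so u = (cos -57.0°, sin -57.0°) = (0.5446, -0.8387) and n = (−sin -57.0°, cos -57.0°) = (0.8387, 0.5446). L is at the origin and H lies 33.8 along u from L, so H = 33.8·u = (18.41, -28.35). Tangency of A1 to both parallel lines with radius 8.1 puts F and S at L ± 8.1·n: F = (6.793, 4.412), S = (-6.793, -4.412). Equal radii place U and G the same way about H: U = H + 8.1·n = (25.20, -23.94), G = H − 8.1·n = (11.62, -32.76). Then |LG| = |G − L| = 34.76.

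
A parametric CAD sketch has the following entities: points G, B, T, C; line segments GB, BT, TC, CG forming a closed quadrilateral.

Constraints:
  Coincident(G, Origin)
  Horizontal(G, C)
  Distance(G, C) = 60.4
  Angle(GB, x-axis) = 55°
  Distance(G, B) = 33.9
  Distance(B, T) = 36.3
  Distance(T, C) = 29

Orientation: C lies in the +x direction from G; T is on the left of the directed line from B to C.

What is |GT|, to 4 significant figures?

62.65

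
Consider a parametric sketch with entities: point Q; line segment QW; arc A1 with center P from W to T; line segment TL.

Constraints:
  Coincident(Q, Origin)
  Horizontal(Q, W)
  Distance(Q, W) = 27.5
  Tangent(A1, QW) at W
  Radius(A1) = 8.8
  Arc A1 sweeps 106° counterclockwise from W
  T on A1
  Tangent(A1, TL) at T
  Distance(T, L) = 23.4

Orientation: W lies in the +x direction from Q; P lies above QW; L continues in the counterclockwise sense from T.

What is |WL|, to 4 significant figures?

33.78

Q is at the origin; QW is horizontal with |QW| = 27.5 and W on the +x side, so W = (27.50, 0.000). The tangent condition forces PW to be normal to QW, so P = W + (0, 8.8) = (27.50, 8.800). On A1, W sits at bearing -90° from P; a 106° counterclockwise sweep puts T at bearing 16°, so T = P + 8.8·(cos 16°, sin 16°) = (35.96, 11.23). Since A1 is tangent to TL there, PT ⟂ TL, so TL runs along (−sin 16°, cos 16°); with |TL| = 23.4, L = (29.51, 33.72). Then |WL| = |L − W| = 33.78.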